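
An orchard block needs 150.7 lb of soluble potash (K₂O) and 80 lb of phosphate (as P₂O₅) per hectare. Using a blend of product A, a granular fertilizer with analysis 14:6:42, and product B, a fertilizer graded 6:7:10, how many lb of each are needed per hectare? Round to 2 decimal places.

With a, b = lb per hectare of product A and product B:
K₂O: 0.42·a + 0.1·b = 150.7
P₂O₅: 0.06·a + 0.07·b = 80
Eliminate a: (row1) − 0.42/0.06·(row2) → -0.39·b = -409.3, so b = 1049.487.
Back-substitute: a = (150.7 − 0.1·1049.487) / 0.42 = 108.932.

108.93 lb product A, 1049.49 lb product B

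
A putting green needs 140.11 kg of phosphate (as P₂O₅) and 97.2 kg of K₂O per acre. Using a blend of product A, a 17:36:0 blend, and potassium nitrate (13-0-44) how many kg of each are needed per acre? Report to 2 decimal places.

With a, b = kg per acre of product A and potassium nitrate:
P₂O₅: 0.36·a + 0·b = 140.11
K₂O: 0·a + 0.44·b = 97.2
Solving simultaneously: a = 389.194, b = 220.909.

389.19 kg product A, 220.91 kg potassium nitrate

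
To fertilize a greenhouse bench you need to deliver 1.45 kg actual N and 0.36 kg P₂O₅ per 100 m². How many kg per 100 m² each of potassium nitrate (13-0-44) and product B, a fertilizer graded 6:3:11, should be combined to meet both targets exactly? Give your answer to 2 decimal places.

5.62 kg potassium nitrate, 12.00 kg product B

Per-100 m² balance (a = potassium nitrate, b = product B):
N: 0.13·a + 0.06·b = 1.45
P₂O₅: 0·a + 0.03·b = 0.36
Solving simultaneously: a = 5.61538, b = 12.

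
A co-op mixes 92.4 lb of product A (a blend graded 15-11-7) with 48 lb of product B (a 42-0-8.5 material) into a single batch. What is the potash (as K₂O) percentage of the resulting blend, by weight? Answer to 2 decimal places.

7.51% K₂O

Total mass = 92.4 + 48 = 140.4 lb.
K₂O mass = 7%×92.4 + 8.5%×48 = 10.548 lb.
% K₂O = 10.548 / 140.4 = 7.51282%.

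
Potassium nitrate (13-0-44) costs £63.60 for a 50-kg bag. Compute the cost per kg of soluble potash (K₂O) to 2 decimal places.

K₂O in bag = 50 × 44% = 22 kg.
Cost per kg K₂O = £63.60 / 22 = £2.8909.

£2.89 per kg K₂O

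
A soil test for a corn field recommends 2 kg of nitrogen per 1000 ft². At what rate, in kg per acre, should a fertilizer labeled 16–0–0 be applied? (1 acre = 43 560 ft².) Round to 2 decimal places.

544.50 kg of product per acre

Product per 1000 ft² = 2 / 16% = 12.5 kg.
Convert to per acre: 12.5 × 43.56 = 544.5 kg.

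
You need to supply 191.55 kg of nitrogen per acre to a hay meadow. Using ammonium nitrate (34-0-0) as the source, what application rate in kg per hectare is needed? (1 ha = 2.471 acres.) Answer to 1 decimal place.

Product per acre = 191.55 / 34% = 563.382 kg.
Convert to per hectare: 563.382 × 2.471 = 1392.12 kg.

1392.1 kg of product per hectare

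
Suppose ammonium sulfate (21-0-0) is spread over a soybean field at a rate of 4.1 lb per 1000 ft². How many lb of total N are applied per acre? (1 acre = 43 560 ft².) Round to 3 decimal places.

37.505 lb N per acre

nitrogen per 1000 ft² = 4.1 × 21% = 0.861 lb.
Convert to per acre: 0.861 × 43.56 = 37.5052 lb.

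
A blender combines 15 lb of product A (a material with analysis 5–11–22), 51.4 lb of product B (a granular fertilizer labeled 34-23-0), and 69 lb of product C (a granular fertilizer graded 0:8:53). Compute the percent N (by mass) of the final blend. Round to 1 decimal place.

13.5% N

Total mass = 15 + 51.4 + 69 = 135.4 lb.
N mass = 5%×15 + 34%×51.4 + 0%×69 = 18.226 lb.
% N = 18.226 / 135.4 = 13.4609%.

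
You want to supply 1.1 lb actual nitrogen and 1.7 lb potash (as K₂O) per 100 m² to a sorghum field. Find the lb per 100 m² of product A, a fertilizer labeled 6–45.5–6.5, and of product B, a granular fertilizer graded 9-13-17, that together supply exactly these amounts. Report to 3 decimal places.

Let a = lb of product A, b = lb of product B (per 100 m²).
N: 0.06·a + 0.09·b = 1.1
K₂O: 0.065·a + 0.17·b = 1.7
From row1: a = (1.1 − 0.09·b) / 0.06.
Into row2: 0.065·(1.1 − 0.09·b)/0.06 + 0.17·b = 1.7 → b = 7.01149, a = 7.81609.

7.816 lb product A, 7.011 lb product B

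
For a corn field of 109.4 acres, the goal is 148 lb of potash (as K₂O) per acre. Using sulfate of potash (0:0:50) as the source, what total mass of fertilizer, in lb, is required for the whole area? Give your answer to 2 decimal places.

Product per acre = 148 / 50% = 296 lb.
Total product = 296 × 109.4 = 32382.4 lb.

32382.40 lb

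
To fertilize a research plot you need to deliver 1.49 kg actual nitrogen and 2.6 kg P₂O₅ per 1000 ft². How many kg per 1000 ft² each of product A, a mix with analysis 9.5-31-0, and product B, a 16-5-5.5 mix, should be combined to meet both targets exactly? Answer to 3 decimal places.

7.614 kg product A, 4.792 kg product B

With a, b = kg per 1000 ft² of product A and product B:
N: 0.095·a + 0.16·b = 1.49
P₂O₅: 0.31·a + 0.05·b = 2.6
Eliminate a: (row1) − 0.095/0.31·(row2) → 0.144677·b = 0.693226, so b = 4.79153.
Back-substitute: a = (1.49 − 0.16·4.79153) / 0.095 = 7.61427.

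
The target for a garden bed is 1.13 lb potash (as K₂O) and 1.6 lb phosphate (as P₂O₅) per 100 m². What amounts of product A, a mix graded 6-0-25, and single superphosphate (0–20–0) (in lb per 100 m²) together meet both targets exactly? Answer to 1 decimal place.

With a, b = lb per 100 m² of product A and single superphosphate:
K₂O: 0.25·a + 0·b = 1.13
P₂O₅: 0·a + 0.2·b = 1.6
Solving simultaneously: a = 4.52, b = 8.

4.5 lb product A, 8.0 lb single superphosphate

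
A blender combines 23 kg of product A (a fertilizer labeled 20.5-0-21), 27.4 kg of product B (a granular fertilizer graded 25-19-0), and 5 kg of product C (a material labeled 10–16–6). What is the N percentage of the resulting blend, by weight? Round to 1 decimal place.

Total mass = 23 + 27.4 + 5 = 55.4 kg.
N mass = 20.5%×23 + 25%×27.4 + 10%×5 = 12.065 kg.
% N = 12.065 / 55.4 = 21.778%.

21.8% N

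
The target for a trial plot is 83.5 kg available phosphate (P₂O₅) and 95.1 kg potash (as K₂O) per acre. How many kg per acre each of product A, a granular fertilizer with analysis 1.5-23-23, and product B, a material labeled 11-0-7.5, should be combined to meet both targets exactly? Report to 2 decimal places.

363.04 kg product A, 154.67 kg product B

With a, b = kg per acre of product A and product B:
P₂O₅: 0.23·a + 0·b = 83.5
K₂O: 0.23·a + 0.075·b = 95.1
Eliminate a: (row1) − 0.23/0.23·(row2) → -0.075·b = -11.6, so b = 154.667.
Back-substitute: a = (83.5 − 0·154.667) / 0.23 = 363.043.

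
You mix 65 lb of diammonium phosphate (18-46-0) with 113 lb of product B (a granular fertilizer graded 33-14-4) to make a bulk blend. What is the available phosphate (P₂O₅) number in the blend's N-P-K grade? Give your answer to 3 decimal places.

25.685% P₂O₅

Total mass = 65 + 113 = 178 lb.
P₂O₅ mass = 46%×65 + 14%×113 = 45.72 lb.
% P₂O₅ = 45.72 / 178 = 25.6854%.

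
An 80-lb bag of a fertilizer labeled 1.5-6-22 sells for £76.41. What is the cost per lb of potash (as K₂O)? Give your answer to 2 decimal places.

£4.34 per lb K₂O

K₂O in bag = 80 × 22% = 17.6 lb.
Cost per lb K₂O = £76.41 / 17.6 = £4.3415.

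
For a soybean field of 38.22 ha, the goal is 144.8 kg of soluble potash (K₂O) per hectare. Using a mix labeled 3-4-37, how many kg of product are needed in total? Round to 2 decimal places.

Product per hectare = 144.8 / 37% = 391.351 kg.
Total product = 391.351 × 38.22 = 14957.449 kg.

14957.45 kg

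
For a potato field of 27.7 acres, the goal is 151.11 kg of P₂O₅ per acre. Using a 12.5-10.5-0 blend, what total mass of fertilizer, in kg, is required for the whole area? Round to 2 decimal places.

39864.26 kg

Product per acre = 151.11 / 10.5% = 1439.14 kg.
Total product = 1439.14 × 27.7 = 39864.257 kg.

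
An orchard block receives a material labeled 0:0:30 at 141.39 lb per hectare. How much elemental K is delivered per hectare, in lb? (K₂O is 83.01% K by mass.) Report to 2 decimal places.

35.21 lb K per hectare

K₂O per hectare = 141.39 × 30% = 42.417 lb.
Elemental K = 42.417 × 0.8301 = 35.2104 lb per hectare.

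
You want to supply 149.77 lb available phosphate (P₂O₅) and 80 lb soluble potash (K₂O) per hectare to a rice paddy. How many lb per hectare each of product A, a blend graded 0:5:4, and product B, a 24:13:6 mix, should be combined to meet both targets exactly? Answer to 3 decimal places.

Let a = lb of product A, b = lb of product B (per hectare).
P₂O₅: 0.05·a + 0.13·b = 149.77
K₂O: 0.04·a + 0.06·b = 80
Solving simultaneously: a = 642.6364, b = 904.9091.

642.636 lb product A, 904.909 lb product B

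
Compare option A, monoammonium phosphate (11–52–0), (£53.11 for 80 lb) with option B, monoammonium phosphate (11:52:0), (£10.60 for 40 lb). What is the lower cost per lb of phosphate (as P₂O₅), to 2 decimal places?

option A: P₂O₅ per bag = 80 × 52% = 41.6 lb; cost = 53.11 / 41.6 = £1.2767/lb P₂O₅.
option B: P₂O₅ per bag = 40 × 52% = 20.8 lb; cost = 10.60 / 20.8 = £0.5096/lb P₂O₅.
option B is cheaper.

£0.51 per lb P₂O₅ (option B)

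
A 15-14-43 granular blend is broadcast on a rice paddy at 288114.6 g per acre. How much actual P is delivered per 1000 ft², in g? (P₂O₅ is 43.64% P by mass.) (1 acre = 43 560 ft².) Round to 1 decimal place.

404.1 g P per thousand sq ft

P₂O₅ per acre = 288114.6 × 14% = 40336 g.
Elemental P = 40336 × 0.4364 = 17602.6 g per acre.
Convert to per 1000 ft²: 17602.6 × 0.0229568 = 404.101 g.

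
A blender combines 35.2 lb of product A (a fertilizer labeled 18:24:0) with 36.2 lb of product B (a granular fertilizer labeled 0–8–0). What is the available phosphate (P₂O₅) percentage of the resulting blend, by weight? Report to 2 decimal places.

Total mass = 35.2 + 36.2 = 71.4 lb.
P₂O₅ mass = 24%×35.2 + 8%×36.2 = 11.344 lb.
% P₂O₅ = 11.344 / 71.4 = 15.888%.

15.89% P₂O₅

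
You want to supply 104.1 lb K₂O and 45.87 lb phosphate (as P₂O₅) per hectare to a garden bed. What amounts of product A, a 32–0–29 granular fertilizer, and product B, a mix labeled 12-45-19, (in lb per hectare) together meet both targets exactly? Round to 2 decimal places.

Per-hectare balance (a = product A, b = product B):
K₂O: 0.29·a + 0.19·b = 104.1
P₂O₅: 0·a + 0.45·b = 45.87
Solving simultaneously: a = 292.182, b = 101.933.

292.18 lb product A, 101.93 lb product B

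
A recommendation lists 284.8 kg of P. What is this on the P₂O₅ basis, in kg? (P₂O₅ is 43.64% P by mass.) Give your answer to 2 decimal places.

P₂O₅ = 284.8 / 0.4364 = 652.612 kg.

652.61 kg P₂O₅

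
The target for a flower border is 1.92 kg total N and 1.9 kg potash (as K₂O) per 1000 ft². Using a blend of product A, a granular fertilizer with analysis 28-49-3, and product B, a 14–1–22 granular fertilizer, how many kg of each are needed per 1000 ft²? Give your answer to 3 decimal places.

Let a = kg of product A, b = kg of product B (per 1000 ft²).
N: 0.28·a + 0.14·b = 1.92
K₂O: 0.03·a + 0.22·b = 1.9
Eliminate b: (row1) − 0.14/0.22·(row2) → 0.260909·a = 0.710909, so a = 2.72474.
Then b = (1.9 − 0.03·2.72474) / 0.22 = 8.26481.

2.725 kg product A, 8.265 kg product B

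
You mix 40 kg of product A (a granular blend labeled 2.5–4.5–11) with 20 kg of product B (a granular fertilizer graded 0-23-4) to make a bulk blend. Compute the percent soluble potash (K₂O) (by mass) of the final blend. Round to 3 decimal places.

8.667% K₂O

Total mass = 40 + 20 = 60 kg.
K₂O mass = 11%×40 + 4%×20 = 5.2 kg.
% K₂O = 5.2 / 60 = 8.66667%.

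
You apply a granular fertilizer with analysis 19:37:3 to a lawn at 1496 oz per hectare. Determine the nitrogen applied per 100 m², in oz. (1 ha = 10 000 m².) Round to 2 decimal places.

nitrogen per hectare = 1496 × 19% = 284.24 oz.
Convert to per 100 m²: 284.24 × 0.01 = 2.8424 oz.

2.84 oz N per hundred sq m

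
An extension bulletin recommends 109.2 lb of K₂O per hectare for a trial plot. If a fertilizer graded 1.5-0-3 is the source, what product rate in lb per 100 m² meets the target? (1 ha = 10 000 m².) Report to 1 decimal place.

Product per hectare = 109.2 / 3% = 3640 lb.
Convert to per 100 m²: 3640 × 0.01 = 36.4 lb.

36.4 lb of product per hundred sq m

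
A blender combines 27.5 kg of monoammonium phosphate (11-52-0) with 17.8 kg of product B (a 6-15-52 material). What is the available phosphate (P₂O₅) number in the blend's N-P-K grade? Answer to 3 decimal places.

Total mass = 27.5 + 17.8 = 45.3 kg.
P₂O₅ mass = 52%×27.5 + 15%×17.8 = 16.97 kg.
% P₂O₅ = 16.97 / 45.3 = 37.4614%.

37.461% P₂O₅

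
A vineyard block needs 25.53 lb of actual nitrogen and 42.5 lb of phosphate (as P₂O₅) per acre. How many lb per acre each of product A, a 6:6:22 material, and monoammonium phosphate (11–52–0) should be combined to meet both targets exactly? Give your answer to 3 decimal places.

With a, b = lb per acre of product A and monoammonium phosphate:
N: 0.06·a + 0.11·b = 25.53
P₂O₅: 0.06·a + 0.52·b = 42.5
From row1: a = (25.53 − 0.11·b) / 0.06.
Into row2: 0.06·(25.53 − 0.11·b)/0.06 + 0.52·b = 42.5 → b = 41.3902, a = 349.6179.

349.618 lb product A, 41.390 lb monoammonium phosphate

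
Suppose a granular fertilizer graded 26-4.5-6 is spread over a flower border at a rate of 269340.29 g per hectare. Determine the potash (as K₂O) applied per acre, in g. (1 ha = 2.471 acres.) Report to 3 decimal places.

K₂O per hectare = 269340.29 × 6% = 16160.4 g.
Convert to per acre: 16160.4 × 0.404694 = 6540.0313 g.

6540.031 g K₂O per acre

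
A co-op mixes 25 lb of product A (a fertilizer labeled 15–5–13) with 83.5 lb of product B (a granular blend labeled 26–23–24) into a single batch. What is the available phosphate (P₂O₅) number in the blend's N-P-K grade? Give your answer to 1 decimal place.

Total mass = 25 + 83.5 = 108.5 lb.
P₂O₅ mass = 5%×25 + 23%×83.5 = 20.455 lb.
% P₂O₅ = 20.455 / 108.5 = 18.8525%.

18.9% P₂O₅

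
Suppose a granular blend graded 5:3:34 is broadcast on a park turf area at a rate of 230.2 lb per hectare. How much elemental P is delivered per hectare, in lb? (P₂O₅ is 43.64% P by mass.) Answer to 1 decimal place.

3.0 lb P per hectare

P₂O₅ per hectare = 230.2 × 3% = 6.906 lb.
Elemental P = 6.906 × 0.4364 = 3.01378 lb per hectare.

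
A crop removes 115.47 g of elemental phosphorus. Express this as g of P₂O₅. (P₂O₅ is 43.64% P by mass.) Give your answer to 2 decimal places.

264.60 g P₂O₅

P₂O₅ = 115.47 / 0.4364 = 264.597 g.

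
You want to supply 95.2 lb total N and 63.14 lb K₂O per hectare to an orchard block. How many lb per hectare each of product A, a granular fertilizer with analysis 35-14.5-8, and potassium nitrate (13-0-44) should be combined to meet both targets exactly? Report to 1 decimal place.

With a, b = lb per hectare of product A and potassium nitrate:
N: 0.35·a + 0.13·b = 95.2
K₂O: 0.08·a + 0.44·b = 63.14
Eliminate a: (row1) − 0.35/0.08·(row2) → -1.795·b = -181.038, so b = 100.857.
Back-substitute: a = (95.2 − 0.13·100.857) / 0.35 = 234.539.

234.5 lb product A, 100.9 lb potassium nitrate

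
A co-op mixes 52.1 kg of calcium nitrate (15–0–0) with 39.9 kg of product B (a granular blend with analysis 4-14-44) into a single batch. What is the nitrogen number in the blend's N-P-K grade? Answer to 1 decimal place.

10.2% N

Total mass = 52.1 + 39.9 = 92 kg.
N mass = 15%×52.1 + 4%×39.9 = 9.411 kg.
% N = 9.411 / 92 = 10.2293%.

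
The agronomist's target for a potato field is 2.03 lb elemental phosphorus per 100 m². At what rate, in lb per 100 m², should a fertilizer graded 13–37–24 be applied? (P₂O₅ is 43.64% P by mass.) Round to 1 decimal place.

12.6 lb of product per hundred sq m

As P₂O₅: 2.03 / 0.4364 = 4.6517 lb per 100 m².
Product per 100 m² = 4.6517 / 37% = 12.5722 lb.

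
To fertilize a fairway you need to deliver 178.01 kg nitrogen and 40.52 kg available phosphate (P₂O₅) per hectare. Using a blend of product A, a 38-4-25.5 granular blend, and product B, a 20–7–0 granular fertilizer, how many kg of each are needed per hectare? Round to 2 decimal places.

234.23 kg product A, 445.01 kg product B

Per-hectare balance (a = product A, b = product B):
N: 0.38·a + 0.2·b = 178.01
P₂O₅: 0.04·a + 0.07·b = 40.52
Solving simultaneously: a = 234.231, b = 445.011.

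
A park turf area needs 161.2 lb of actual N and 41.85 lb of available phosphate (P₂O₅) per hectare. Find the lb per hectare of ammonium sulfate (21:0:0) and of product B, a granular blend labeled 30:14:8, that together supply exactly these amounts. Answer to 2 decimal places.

340.58 lb ammonium sulfate, 298.93 lb product B

Let a = lb of ammonium sulfate, b = lb of product B (per hectare).
N: 0.21·a + 0.3·b = 161.2
P₂O₅: 0·a + 0.14·b = 41.85
Solving simultaneously: a = 340.578, b = 298.929.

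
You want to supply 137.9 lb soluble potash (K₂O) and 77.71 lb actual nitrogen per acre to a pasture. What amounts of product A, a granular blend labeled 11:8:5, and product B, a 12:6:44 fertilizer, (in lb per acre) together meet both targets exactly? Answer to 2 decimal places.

With a, b = lb per acre of product A and product B:
K₂O: 0.05·a + 0.44·b = 137.9
N: 0.11·a + 0.12·b = 77.71
Eliminate b: (row1) − 0.44/0.12·(row2) → -0.353333·a = -147.037, so a = 416.142.
Then b = (77.71 − 0.11·416.142) / 0.12 = 266.1203.

416.14 lb product A, 266.12 lb product B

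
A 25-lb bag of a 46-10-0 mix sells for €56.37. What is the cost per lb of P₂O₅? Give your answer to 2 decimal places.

P₂O₅ in bag = 25 × 10% = 2.5 lb.
Cost per lb P₂O₅ = €56.37 / 2.5 = €22.5480.

€22.55 per lb P₂O₅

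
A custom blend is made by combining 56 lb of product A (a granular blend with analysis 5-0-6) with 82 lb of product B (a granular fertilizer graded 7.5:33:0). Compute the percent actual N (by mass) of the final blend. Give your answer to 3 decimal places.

Total mass = 56 + 82 = 138 lb.
N mass = 5%×56 + 7.5%×82 = 8.95 lb.
% N = 8.95 / 138 = 6.48551%.

6.486% N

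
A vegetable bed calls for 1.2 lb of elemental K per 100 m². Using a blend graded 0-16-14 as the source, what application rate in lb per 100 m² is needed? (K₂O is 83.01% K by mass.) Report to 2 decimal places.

10.33 lb of product per hundred sq m

As K₂O: 1.2 / 0.8301 = 1.44561 lb per 100 m².
Product per 100 m² = 1.44561 / 14% = 10.3258 lb.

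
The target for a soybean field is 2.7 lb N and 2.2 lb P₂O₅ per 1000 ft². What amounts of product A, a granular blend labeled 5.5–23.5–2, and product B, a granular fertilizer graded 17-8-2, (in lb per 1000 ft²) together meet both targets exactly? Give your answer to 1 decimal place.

4.4 lb product A, 14.4 lb product B

With a, b = lb per 1000 ft² of product A and product B:
N: 0.055·a + 0.17·b = 2.7
P₂O₅: 0.235·a + 0.08·b = 2.2
From row1: a = (2.7 − 0.17·b) / 0.055.
Into row2: 0.235·(2.7 − 0.17·b)/0.055 + 0.08·b = 2.2 → b = 14.4444, a = 4.44444.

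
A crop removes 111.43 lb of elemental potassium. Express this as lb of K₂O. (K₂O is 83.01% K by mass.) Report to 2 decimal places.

134.24 lb K₂O

K₂O = 111.43 / 0.8301 = 134.237 lb.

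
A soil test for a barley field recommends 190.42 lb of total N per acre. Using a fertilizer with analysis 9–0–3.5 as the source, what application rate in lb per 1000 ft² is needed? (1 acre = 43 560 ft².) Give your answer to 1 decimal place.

Product per acre = 190.42 / 9% = 2115.78 lb.
Convert to per 1000 ft²: 2115.78 × 0.0229568 = 48.5716 lb.

48.6 lb of product per thousand sq ft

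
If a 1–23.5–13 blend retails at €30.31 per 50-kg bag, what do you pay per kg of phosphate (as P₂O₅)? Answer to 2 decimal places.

P₂O₅ in bag = 50 × 23.5% = 11.75 kg.
Cost per kg P₂O₅ = €30.31 / 11.75 = €2.5796.

€2.58 per kg P₂O₅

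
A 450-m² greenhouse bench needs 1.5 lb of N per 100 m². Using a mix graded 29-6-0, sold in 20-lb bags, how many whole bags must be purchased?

Product per 100 m² = 1.5 / 29% = 5.17241 lb.
Total product = 5.17241 × 450 / 100 = 23.2759 lb.
Bags = ⌈23.2759 / 20⌉ = 2.

2 bags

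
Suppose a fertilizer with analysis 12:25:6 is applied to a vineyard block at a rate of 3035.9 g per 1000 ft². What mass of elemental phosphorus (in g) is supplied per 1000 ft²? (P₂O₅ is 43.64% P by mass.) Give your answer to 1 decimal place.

331.2 g P per thousand sq ft

P₂O₅ per 1000 ft² = 3035.9 × 25% = 758.975 g.
Elemental P = 758.975 × 0.4364 = 331.217 g per 1000 ft².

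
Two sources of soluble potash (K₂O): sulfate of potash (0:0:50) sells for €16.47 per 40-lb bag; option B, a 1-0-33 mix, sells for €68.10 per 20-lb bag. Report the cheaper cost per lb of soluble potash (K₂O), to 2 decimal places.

€0.82 per lb K₂O (sulfate of potash)

sulfate of potash: K₂O per bag = 40 × 50% = 20 lb; cost = 16.47 / 20 = €0.8235/lb K₂O.
option B: K₂O per bag = 20 × 33% = 6.6 lb; cost = 68.10 / 6.6 = €10.3182/lb K₂O.
sulfate of potash is cheaper.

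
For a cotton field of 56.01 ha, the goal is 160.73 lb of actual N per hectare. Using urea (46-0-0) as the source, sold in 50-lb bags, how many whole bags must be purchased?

392 bags

Product per hectare = 160.73 / 46% = 349.413 lb.
Total product = 349.413 × 56.01 = 19570.6 lb.
Bags = ⌈19570.6 / 50⌉ = 392.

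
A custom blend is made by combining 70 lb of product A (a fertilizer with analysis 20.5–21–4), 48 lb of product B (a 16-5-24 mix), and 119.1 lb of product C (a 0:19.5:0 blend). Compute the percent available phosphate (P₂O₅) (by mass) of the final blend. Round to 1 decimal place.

17.0% P₂O₅

Total mass = 70 + 48 + 119.1 = 237.1 lb.
P₂O₅ mass = 21%×70 + 5%×48 + 19.5%×119.1 = 40.3245 lb.
% P₂O₅ = 40.3245 / 237.1 = 17.0074%.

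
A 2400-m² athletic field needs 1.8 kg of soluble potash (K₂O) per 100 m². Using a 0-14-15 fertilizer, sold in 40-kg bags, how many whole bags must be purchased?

Product per 100 m² = 1.8 / 15% = 12 kg.
Total product = 12 × 2400 / 100 = 288 kg.
Bags = ⌈288 / 40⌉ = 8.

8 bags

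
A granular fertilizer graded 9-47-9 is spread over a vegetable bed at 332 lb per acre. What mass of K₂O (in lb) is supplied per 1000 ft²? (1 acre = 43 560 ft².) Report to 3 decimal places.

K₂O per acre = 332 × 9% = 29.88 lb.
Convert to per 1000 ft²: 29.88 × 0.0229568 = 0.68595 lb.

0.686 lb K₂O per thousand sq ft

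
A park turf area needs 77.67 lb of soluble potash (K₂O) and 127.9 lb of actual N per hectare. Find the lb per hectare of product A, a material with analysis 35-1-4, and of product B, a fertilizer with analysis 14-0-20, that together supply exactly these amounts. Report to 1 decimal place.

Let a = lb of product A, b = lb of product B (per hectare).
K₂O: 0.04·a + 0.2·b = 77.67
N: 0.35·a + 0.14·b = 127.9
Eliminate b: (row1) − 0.2/0.14·(row2) → -0.46·a = -105.044, so a = 228.357.
Then b = (127.9 − 0.35·228.357) / 0.14 = 342.679.

228.4 lb product A, 342.7 lb product B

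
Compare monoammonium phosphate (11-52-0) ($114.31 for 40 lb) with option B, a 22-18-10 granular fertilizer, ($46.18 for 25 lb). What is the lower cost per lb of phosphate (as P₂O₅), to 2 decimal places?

$5.50 per lb P₂O₅ (monoammonium phosphate)

monoammonium phosphate: P₂O₅ per bag = 40 × 52% = 20.8 lb; cost = 114.31 / 20.8 = $5.4957/lb P₂O₅.
option B: P₂O₅ per bag = 25 × 18% = 4.5 lb; cost = 46.18 / 4.5 = $10.2622/lb P₂O₅.
monoammonium phosphate is cheaper.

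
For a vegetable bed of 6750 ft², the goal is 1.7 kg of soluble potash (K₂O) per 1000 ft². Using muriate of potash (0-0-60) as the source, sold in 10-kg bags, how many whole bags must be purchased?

2 bags

Product per 1000 ft² = 1.7 / 60% = 2.83333 kg.
Total product = 2.83333 × 6750 / 1000 = 19.125 kg.
Bags = ⌈19.125 / 10⌉ = 2.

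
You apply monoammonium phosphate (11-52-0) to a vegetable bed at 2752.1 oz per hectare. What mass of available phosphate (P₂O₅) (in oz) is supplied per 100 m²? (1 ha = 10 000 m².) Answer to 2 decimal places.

P₂O₅ per hectare = 2752.1 × 52% = 1431.09 oz.
Convert to per 100 m²: 1431.09 × 0.01 = 14.3109 oz.

14.31 oz P₂O₅ per hundred sq m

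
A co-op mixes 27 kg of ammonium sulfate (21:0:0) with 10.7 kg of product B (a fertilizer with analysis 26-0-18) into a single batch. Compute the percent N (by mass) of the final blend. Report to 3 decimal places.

Total mass = 27 + 10.7 = 37.7 kg.
N mass = 21%×27 + 26%×10.7 = 8.452 kg.
% N = 8.452 / 37.7 = 22.4191%.

22.419% N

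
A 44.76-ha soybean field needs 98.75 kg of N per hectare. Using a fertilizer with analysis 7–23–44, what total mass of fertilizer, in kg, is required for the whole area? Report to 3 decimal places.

Product per hectare = 98.75 / 7% = 1410.71 kg.
Total product = 1410.71 × 44.76 = 63143.5714 kg.

63143.571 kg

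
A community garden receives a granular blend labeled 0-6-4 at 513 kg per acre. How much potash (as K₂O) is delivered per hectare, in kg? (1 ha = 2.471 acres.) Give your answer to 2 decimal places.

K₂O per acre = 513 × 4% = 20.52 kg.
Convert to per hectare: 20.52 × 2.471 = 50.7049 kg.

50.70 kg K₂O per hectare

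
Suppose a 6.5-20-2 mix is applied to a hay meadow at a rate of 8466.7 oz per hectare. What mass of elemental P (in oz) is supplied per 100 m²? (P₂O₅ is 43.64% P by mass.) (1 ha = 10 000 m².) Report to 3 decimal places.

P₂O₅ per hectare = 8466.7 × 20% = 1693.34 oz.
Elemental P = 1693.34 × 0.4364 = 738.974 oz per hectare.
Convert to per 100 m²: 738.974 × 0.01 = 7.38974 oz.

7.390 oz P per hundred sq m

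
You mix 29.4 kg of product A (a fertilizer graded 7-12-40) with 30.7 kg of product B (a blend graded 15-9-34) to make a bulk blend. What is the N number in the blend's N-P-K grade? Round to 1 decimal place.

11.1% N

Total mass = 29.4 + 30.7 = 60.1 kg.
N mass = 7%×29.4 + 15%×30.7 = 6.663 kg.
% N = 6.663 / 60.1 = 11.0865%.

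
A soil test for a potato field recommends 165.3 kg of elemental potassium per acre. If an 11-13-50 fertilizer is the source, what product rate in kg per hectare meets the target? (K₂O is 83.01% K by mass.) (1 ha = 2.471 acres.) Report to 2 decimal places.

984.11 kg of product per hectare

As K₂O: 165.3 / 0.8301 = 199.133 kg per acre.
Product per acre = 199.133 / 50% = 398.265 kg.
Convert to per hectare: 398.265 × 2.471 = 984.113 kg.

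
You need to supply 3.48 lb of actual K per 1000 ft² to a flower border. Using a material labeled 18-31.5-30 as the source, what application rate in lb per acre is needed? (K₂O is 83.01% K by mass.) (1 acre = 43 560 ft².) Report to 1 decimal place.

As K₂O: 3.48 / 0.8301 = 4.19227 lb per 1000 ft².
Product per 1000 ft² = 4.19227 / 30% = 13.9742 lb.
Convert to per acre: 13.9742 × 43.56 = 608.717 lb.

608.7 lb of product per acre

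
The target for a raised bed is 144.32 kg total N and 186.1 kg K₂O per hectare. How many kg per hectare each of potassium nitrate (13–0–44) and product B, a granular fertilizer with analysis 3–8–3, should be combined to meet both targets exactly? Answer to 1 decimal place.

Let a = kg of potassium nitrate, b = kg of product B (per hectare).
N: 0.13·a + 0.03·b = 144.32
K₂O: 0.44·a + 0.03·b = 186.1
Eliminate b: (row1) − 0.03/0.03·(row2) → -0.31·a = -41.78, so a = 134.774.
Then b = (186.1 − 0.44·134.774) / 0.03 = 4226.645.

134.8 kg potassium nitrate, 4226.6 kg product B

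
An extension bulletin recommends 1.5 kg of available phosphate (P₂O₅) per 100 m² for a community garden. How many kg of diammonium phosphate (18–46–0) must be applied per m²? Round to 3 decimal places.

Product per 100 m² = 1.5 / 46% = 3.26087 kg.
Convert to per m²: 3.26087 × 0.01 = 0.0326087 kg.

0.033 kg of product per sq m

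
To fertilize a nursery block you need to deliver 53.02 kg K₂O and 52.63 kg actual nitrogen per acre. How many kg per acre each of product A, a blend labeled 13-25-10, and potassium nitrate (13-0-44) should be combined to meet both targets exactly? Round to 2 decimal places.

Per-acre balance (a = product A, b = potassium nitrate):
K₂O: 0.1·a + 0.44·b = 53.02
N: 0.13·a + 0.13·b = 52.63
Eliminate a: (row1) − 0.1/0.13·(row2) → 0.34·b = 12.5354, so b = 36.8688.
Back-substitute: a = (53.02 − 0.44·36.8688) / 0.1 = 367.977.

367.98 kg product A, 36.87 kg potassium nitrate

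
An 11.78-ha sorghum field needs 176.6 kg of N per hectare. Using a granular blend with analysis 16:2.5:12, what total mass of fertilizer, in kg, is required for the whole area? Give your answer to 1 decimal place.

Product per hectare = 176.6 / 16% = 1103.75 kg.
Total product = 1103.75 × 11.78 = 13002.17 kg.

13002.2 kg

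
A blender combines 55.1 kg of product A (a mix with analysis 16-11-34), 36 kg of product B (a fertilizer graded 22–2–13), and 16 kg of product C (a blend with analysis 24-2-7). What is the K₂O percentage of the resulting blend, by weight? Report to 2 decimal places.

Total mass = 55.1 + 36 + 16 = 107.1 kg.
K₂O mass = 34%×55.1 + 13%×36 + 7%×16 = 24.534 kg.
% K₂O = 24.534 / 107.1 = 22.9076%.

22.91% K₂O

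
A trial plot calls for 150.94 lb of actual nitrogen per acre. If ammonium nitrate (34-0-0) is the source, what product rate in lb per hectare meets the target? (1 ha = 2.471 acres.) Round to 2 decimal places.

1096.98 lb of product per hectare

Product per acre = 150.94 / 34% = 443.941 lb.
Convert to per hectare: 443.941 × 2.471 = 1096.979 lb.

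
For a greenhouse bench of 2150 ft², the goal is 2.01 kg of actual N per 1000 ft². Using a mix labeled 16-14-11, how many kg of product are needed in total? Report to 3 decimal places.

27.009 kg

Product per 1000 ft² = 2.01 / 16% = 12.5625 kg.
Total product = 12.5625 × 2150 / 1000 = 27.0094 kg.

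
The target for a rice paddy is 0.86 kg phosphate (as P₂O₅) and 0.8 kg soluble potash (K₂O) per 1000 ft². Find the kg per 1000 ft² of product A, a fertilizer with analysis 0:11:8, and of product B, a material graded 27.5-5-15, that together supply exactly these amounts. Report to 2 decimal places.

Let a = kg of product A, b = kg of product B (per 1000 ft²).
P₂O₅: 0.11·a + 0.05·b = 0.86
K₂O: 0.08·a + 0.15·b = 0.8
Eliminate b: (row1) − 0.05/0.15·(row2) → 0.0833333·a = 0.593333, so a = 7.12.
Then b = (0.8 − 0.08·7.12) / 0.15 = 1.536.

7.12 kg product A, 1.54 kg product B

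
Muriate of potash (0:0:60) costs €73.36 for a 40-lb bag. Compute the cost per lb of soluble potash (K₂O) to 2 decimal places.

€3.06 per lb K₂O

K₂O in bag = 40 × 60% = 24 lb.
Cost per lb K₂O = €73.36 / 24 = €3.0567.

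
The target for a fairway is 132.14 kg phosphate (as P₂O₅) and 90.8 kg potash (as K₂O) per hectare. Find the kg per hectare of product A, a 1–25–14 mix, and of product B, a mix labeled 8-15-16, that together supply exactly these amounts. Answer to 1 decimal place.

395.9 kg product A, 221.1 kg product B

Per-hectare balance (a = product A, b = product B):
P₂O₅: 0.25·a + 0.15·b = 132.14
K₂O: 0.14·a + 0.16·b = 90.8
From row1: a = (132.14 − 0.15·b) / 0.25.
Into row2: 0.14·(132.14 − 0.15·b)/0.25 + 0.16·b = 90.8 → b = 221.074, a = 395.916.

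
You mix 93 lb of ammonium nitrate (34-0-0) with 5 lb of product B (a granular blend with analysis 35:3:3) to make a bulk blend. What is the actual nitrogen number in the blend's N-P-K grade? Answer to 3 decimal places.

34.051% N

Total mass = 93 + 5 = 98 lb.
N mass = 34%×93 + 35%×5 = 33.37 lb.
% N = 33.37 / 98 = 34.05102%.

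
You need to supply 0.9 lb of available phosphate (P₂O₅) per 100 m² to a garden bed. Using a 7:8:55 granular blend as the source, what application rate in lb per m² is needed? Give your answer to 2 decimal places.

Product per 100 m² = 0.9 / 8% = 11.25 lb.
Convert to per m²: 11.25 × 0.01 = 0.1125 lb.

0.11 lb of product per sq m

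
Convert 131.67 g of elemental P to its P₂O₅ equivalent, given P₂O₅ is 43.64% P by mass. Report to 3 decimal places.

P₂O₅ = 131.67 / 0.4364 = 301.7186 g.

301.719 g P₂O₅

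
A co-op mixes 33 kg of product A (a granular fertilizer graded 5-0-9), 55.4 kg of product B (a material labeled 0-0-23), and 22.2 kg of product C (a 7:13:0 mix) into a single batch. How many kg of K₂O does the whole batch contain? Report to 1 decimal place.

K₂O mass = 9%×33 + 23%×55.4 + 0%×22.2 = 15.712 kg.

15.7 kg K₂O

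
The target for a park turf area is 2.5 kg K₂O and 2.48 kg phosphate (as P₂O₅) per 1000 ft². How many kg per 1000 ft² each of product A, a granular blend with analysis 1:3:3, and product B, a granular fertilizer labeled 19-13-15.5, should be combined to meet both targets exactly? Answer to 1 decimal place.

79.2 kg product A, 0.8 kg product B

With a, b = kg per 1000 ft² of product A and product B:
K₂O: 0.03·a + 0.155·b = 2.5
P₂O₅: 0.03·a + 0.13·b = 2.48
From row1: a = (2.5 − 0.155·b) / 0.03.
Into row2: 0.03·(2.5 − 0.155·b)/0.03 + 0.13·b = 2.48 → b = 0.8, a = 79.2.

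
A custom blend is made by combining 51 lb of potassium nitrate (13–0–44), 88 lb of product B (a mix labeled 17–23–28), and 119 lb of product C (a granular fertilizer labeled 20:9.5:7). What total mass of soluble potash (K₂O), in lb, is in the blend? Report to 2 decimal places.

55.41 lb K₂O

K₂O mass = 44%×51 + 28%×88 + 7%×119 = 55.41 lb.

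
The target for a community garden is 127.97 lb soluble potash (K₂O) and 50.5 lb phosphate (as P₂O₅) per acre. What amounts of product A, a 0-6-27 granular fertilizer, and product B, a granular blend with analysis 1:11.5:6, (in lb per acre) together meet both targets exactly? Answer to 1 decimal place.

With a, b = lb per acre of product A and product B:
K₂O: 0.27·a + 0.06·b = 127.97
P₂O₅: 0.06·a + 0.115·b = 50.5
From row1: a = (127.97 − 0.06·b) / 0.27.
Into row2: 0.06·(127.97 − 0.06·b)/0.27 + 0.115·b = 50.5 → b = 217.005, a = 425.74.

425.7 lb product A, 217.0 lb product B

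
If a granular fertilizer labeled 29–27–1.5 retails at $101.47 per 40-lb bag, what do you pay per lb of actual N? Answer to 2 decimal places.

$8.75 per lb N

N in bag = 40 × 29% = 11.6 lb.
Cost per lb N = $101.47 / 11.6 = $8.7474.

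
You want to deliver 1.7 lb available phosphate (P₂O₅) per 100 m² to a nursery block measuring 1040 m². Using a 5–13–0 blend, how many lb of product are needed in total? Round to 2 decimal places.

136.00 lb

Product per 100 m² = 1.7 / 13% = 13.0769 lb.
Total product = 13.0769 × 1040 / 100 = 136 lb.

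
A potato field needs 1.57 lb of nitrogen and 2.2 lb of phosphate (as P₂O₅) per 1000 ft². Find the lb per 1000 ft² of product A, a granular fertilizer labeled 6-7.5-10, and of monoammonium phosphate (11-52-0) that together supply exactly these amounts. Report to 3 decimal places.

Let a = lb of product A, b = lb of monoammonium phosphate (per 1000 ft²).
N: 0.06·a + 0.11·b = 1.57
P₂O₅: 0.075·a + 0.52·b = 2.2
Solving simultaneously: a = 25.0283, b = 0.620915.

25.028 lb product A, 0.621 lb monoammonium phosphate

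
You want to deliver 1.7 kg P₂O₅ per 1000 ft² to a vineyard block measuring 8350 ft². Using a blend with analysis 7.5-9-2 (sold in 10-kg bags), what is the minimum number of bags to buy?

Product per 1000 ft² = 1.7 / 9% = 18.8889 kg.
Total product = 18.8889 × 8350 / 1000 = 157.722 kg.
Bags = ⌈157.722 / 10⌉ = 16.

16 bags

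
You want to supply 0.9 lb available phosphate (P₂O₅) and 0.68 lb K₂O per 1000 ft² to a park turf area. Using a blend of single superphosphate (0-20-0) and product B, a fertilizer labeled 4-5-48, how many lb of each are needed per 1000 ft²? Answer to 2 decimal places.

4.15 lb single superphosphate, 1.42 lb product B

Per-1000 ft² balance (a = single superphosphate, b = product B):
P₂O₅: 0.2·a + 0.05·b = 0.9
K₂O: 0·a + 0.48·b = 0.68
Solving simultaneously: a = 4.14583, b = 1.41667.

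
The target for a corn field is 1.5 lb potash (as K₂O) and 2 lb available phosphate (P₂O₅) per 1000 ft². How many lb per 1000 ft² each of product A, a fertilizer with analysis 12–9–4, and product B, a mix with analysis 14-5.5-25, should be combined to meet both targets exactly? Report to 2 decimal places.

20.57 lb product A, 2.71 lb product B

Per-1000 ft² balance (a = product A, b = product B):
K₂O: 0.04·a + 0.25·b = 1.5
P₂O₅: 0.09·a + 0.055·b = 2
From row1: a = (1.5 − 0.25·b) / 0.04.
Into row2: 0.09·(1.5 − 0.25·b)/0.04 + 0.055·b = 2 → b = 2.70936, a = 20.5665.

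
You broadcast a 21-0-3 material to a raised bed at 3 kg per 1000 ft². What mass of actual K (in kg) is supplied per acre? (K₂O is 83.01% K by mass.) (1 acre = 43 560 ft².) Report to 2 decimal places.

K₂O per 1000 ft² = 3 × 3% = 0.09 kg.
Elemental K = 0.09 × 0.8301 = 0.074709 kg per 1000 ft².
Convert to per acre: 0.074709 × 43.56 = 3.25432 kg.

3.25 kg K per acre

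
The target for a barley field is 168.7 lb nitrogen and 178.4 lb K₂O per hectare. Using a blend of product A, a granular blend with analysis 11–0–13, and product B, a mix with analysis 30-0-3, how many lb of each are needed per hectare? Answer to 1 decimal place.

Per-hectare balance (a = product A, b = product B):
N: 0.11·a + 0.3·b = 168.7
K₂O: 0.13·a + 0.03·b = 178.4
Solving simultaneously: a = 1357.39, b = 64.6218.

1357.4 lb product A, 64.6 lb product B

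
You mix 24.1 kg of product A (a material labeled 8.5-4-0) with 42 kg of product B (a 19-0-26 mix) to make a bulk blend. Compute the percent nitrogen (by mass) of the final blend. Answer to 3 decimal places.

Total mass = 24.1 + 42 = 66.1 kg.
N mass = 8.5%×24.1 + 19%×42 = 10.0285 kg.
% N = 10.0285 / 66.1 = 15.1717%.

15.172% N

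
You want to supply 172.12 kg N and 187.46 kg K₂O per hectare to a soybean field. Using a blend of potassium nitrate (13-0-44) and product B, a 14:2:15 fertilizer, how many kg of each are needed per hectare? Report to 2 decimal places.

10.13 kg potassium nitrate, 1220.02 kg product B

With a, b = kg per hectare of potassium nitrate and product B:
N: 0.13·a + 0.14·b = 172.12
K₂O: 0.44·a + 0.15·b = 187.46
Eliminate a: (row1) − 0.13/0.44·(row2) → 0.0956818·b = 116.734, so b = 1220.024.
Back-substitute: a = (172.12 − 0.14·1220.024) / 0.13 = 10.1283.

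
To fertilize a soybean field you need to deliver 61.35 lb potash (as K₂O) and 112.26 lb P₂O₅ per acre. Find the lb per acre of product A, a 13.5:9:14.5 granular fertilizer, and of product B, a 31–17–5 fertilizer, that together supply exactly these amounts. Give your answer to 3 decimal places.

239.032 lb product A, 533.806 lb product B

Per-acre balance (a = product A, b = product B):
K₂O: 0.145·a + 0.05·b = 61.35
P₂O₅: 0.09·a + 0.17·b = 112.26
Eliminate b: (row1) − 0.05/0.17·(row2) → 0.118529·a = 28.3324, so a = 239.0323.
Then b = (112.26 − 0.09·239.0323) / 0.17 = 533.80645.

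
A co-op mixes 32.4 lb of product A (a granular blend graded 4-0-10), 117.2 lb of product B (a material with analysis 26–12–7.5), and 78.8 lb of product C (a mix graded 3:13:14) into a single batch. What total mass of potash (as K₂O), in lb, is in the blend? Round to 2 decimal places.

23.06 lb K₂O

K₂O mass = 10%×32.4 + 7.5%×117.2 + 14%×78.8 = 23.062 lb.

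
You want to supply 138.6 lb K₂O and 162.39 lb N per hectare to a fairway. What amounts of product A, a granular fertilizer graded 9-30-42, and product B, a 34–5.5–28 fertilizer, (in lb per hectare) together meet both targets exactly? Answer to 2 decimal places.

Let a = lb of product A, b = lb of product B (per hectare).
K₂O: 0.42·a + 0.28·b = 138.6
N: 0.09·a + 0.34·b = 162.39
Solving simultaneously: a = 14.0714, b = 473.893.

14.07 lb product A, 473.89 lb product B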